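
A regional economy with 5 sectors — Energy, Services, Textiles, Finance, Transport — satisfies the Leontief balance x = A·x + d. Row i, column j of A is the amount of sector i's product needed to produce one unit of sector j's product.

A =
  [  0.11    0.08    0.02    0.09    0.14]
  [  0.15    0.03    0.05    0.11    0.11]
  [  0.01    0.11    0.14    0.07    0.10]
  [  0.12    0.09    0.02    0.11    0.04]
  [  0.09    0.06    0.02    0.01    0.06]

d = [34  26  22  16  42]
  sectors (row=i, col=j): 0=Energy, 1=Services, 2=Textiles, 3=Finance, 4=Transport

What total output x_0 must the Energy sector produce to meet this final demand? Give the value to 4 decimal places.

Form M = I − A:
  [  0.89   -0.08   -0.02   -0.09   -0.14]
  [ -0.15    0.97   -0.05   -0.11   -0.11]
  [ -0.01   -0.11    0.86   -0.07   -0.10]
  [ -0.12   -0.09   -0.02    0.89   -0.04]
  [ -0.09   -0.06   -0.02   -0.01    0.94]
Leontief inverse L = M⁻¹:
  [  1.1852    0.1282    0.0430    0.1414    0.2021]
  [  0.2235    1.0841    0.0761    0.1645    0.1752]
  [  0.0731    0.1611    1.1804    0.1220    0.1605]
  [  0.1899    0.1344    0.0416    1.1638    0.0980]
  [  0.1313    0.0863    0.0345    0.0390    1.0988]
Total output x = L · d:
  x_0 = 1.1852·34 + 0.1282·26 + 0.0430·22 + 0.1414·16 + 0.2021·42 = 55.3274
  x_1 = 0.2235·34 + 1.0841·26 + 0.0761·22 + 0.1645·16 + 0.1752·42 = 47.4527
  x_2 = 0.0731·34 + 0.1611·26 + 1.1804·22 + 0.1220·16 + 0.1605·42 = 41.3368
  x_3 = 0.1899·34 + 0.1344·26 + 0.0416·22 + 1.1638·16 + 0.0980·42 = 33.6028
  x_4 = 0.1313·34 + 0.0863·26 + 0.0345·22 + 0.0390·16 + 1.0988·42 = 54.2440

55.3274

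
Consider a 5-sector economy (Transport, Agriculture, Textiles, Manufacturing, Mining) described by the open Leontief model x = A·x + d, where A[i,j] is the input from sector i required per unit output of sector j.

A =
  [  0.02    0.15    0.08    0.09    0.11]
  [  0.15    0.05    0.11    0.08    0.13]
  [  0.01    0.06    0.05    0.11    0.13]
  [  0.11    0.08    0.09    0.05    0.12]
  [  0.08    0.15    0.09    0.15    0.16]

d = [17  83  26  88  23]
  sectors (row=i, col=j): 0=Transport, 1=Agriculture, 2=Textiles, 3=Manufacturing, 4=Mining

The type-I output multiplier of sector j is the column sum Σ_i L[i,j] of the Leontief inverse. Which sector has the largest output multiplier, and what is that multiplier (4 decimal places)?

Form M = I − A:
  [  0.98   -0.15   -0.08   -0.09   -0.11]
  [ -0.15    0.95   -0.11   -0.08   -0.13]
  [ -0.01   -0.06    0.95   -0.11   -0.13]
  [ -0.11   -0.08   -0.09    0.95   -0.12]
  [ -0.08   -0.15   -0.09   -0.15    0.84]
Leontief inverse L = M⁻¹:
  [  1.0967    0.2344    0.1582    0.1782    0.2298]
  [  0.2212    1.1570    0.1949    0.1827    0.2643]
  [  0.0708    0.1329    1.1129    0.1828    0.2282]
  [  0.1754    0.1718    0.1653    1.1404    0.2380]
  [  0.1829    0.2738    0.1986    0.2728    1.3265]
Total output x = L · d:
  x_0 = 1.0967·17 + 0.2344·83 + 0.1582·26 + 0.1782·88 + 0.2298·23 = 63.1863
  x_1 = 0.2212·17 + 1.1570·83 + 0.1949·26 + 0.1827·88 + 0.2643·23 = 127.0113
  x_2 = 0.0708·17 + 0.1329·83 + 1.1129·26 + 0.1828·88 + 0.2282·23 = 62.5060
  x_3 = 0.1754·17 + 0.1718·83 + 0.1653·26 + 1.1404·88 + 0.2380·23 = 127.3678
  x_4 = 0.1829·17 + 0.2738·83 + 0.1986·26 + 0.2728·88 + 1.3265·23 = 85.5206
Output multipliers (column sums of L):
  Transport: 1.7469
  Agriculture: 1.9699
  Textiles: 1.8299
  Manufacturing: 1.9570
  Mining: 2.2869

Mining (2.2869)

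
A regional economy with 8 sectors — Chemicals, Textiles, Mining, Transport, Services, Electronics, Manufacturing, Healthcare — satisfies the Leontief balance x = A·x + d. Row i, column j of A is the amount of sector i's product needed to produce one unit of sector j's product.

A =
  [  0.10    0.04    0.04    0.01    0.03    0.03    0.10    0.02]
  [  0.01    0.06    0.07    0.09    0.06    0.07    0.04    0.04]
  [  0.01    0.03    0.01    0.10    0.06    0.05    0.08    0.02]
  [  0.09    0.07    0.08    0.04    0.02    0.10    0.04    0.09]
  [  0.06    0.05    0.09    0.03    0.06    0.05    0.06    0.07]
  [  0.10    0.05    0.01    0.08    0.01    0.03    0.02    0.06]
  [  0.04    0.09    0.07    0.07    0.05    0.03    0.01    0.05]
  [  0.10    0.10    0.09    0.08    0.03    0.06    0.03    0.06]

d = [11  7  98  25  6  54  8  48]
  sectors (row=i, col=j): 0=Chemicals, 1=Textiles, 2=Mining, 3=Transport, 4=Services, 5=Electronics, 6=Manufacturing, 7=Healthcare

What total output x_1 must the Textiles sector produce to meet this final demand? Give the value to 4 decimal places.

34.4171

Form M = I − A:
  [  0.90   -0.04   -0.04   -0.01   -0.03   -0.03   -0.10   -0.02]
  [ -0.01    0.94   -0.07   -0.09   -0.06   -0.07   -0.04   -0.04]
  [ -0.01   -0.03    0.99   -0.10   -0.06   -0.05   -0.08   -0.02]
  [ -0.09   -0.07   -0.08    0.96   -0.02   -0.10   -0.04   -0.09]
  [ -0.06   -0.05   -0.09   -0.03    0.94   -0.05   -0.06   -0.07]
  [ -0.10   -0.05   -0.01   -0.08   -0.01    0.97   -0.02   -0.06]
  [ -0.04   -0.09   -0.07   -0.07   -0.05   -0.03    0.99   -0.05]
  [ -0.10   -0.10   -0.09   -0.08   -0.03   -0.06   -0.03    0.94]
Leontief inverse L = M⁻¹:
  [  1.1392    0.0784    0.0749    0.0475    0.0564    0.0597    0.1323    0.0488]
  [  0.0590    1.1074    0.1144    0.1411    0.0908    0.1143    0.0760    0.0824]
  [  0.0528    0.0716    1.0499    0.1391    0.0847    0.0865    0.1073    0.0574]
  [  0.1517    0.1258    0.1287    1.0999    0.0549    0.1476    0.0856    0.1347]
  [  0.1109    0.0998    0.1358    0.0831    1.0941    0.0925    0.1011    0.1102]
  [  0.1464    0.0898    0.0476    0.1163    0.0330    1.0654    0.0533    0.0924]
  [  0.0840    0.1335    0.1123    0.1172    0.0801    0.0720    1.0467    0.0873]
  [  0.1610    0.1569    0.1426    0.1408    0.0680    0.1126    0.0798    1.1069]
Total output x = L · d:
  x_0 = 1.1392·11 + 0.0784·7 + 0.0749·98 + 0.0475·25 + 0.0564·6 + 0.0597·54 + 0.1323·8 + 0.0488·48 = 28.5701
  x_1 = 0.0590·11 + 1.1074·7 + 0.1144·98 + 0.1411·25 + 0.0908·6 + 0.1143·54 + 0.0760·8 + 0.0824·48 = 34.4171
  x_2 = 0.0528·11 + 0.0716·7 + 1.0499·98 + 0.1391·25 + 0.0847·6 + 0.0865·54 + 0.1073·8 + 0.0574·48 = 116.2397
  x_3 = 0.1517·11 + 0.1258·7 + 0.1287·98 + 1.0999·25 + 0.0549·6 + 0.1476·54 + 0.0856·8 + 0.1347·48 = 58.1084
  x_4 = 0.1109·11 + 0.0998·7 + 0.1358·98 + 0.0831·25 + 1.0941·6 + 0.0925·54 + 0.1011·8 + 0.1102·48 = 34.9648
  x_5 = 0.1464·11 + 0.0898·7 + 0.0476·98 + 0.1163·25 + 0.0330·6 + 1.0654·54 + 0.0533·8 + 0.0924·48 = 72.4024
  x_6 = 0.0840·11 + 0.1335·7 + 0.1123·98 + 0.1172·25 + 0.0801·6 + 0.0720·54 + 1.0467·8 + 0.0873·48 = 32.7233
  x_7 = 0.1610·11 + 0.1569·7 + 0.1426·98 + 0.1408·25 + 0.0680·6 + 0.1126·54 + 0.0798·8 + 1.1069·48 = 80.6210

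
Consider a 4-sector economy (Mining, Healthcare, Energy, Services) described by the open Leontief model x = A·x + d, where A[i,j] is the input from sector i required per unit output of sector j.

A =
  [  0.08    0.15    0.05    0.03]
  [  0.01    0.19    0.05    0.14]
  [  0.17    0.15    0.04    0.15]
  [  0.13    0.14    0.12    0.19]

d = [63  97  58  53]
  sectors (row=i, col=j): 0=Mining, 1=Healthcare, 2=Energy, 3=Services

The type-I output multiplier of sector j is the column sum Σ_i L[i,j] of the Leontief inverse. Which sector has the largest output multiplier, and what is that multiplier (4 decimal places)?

Form M = I − A:
  [  0.92   -0.15   -0.05   -0.03]
  [ -0.01    0.81   -0.05   -0.14]
  [ -0.17   -0.15    0.96   -0.15]
  [ -0.13   -0.14   -0.12    0.81]
Leontief inverse L = M⁻¹:
  [  1.1188    0.2395    0.0830    0.0982]
  [  0.0682    1.3091    0.1027    0.2478]
  [  0.2443    0.2951    1.1028    0.2643]
  [  0.2275    0.3084    0.1945    1.3323]
Total output x = L · d:
  x_0 = 1.1188·63 + 0.2395·97 + 0.0830·58 + 0.0982·53 = 103.7379
  x_1 = 0.0682·63 + 1.3091·97 + 0.1027·58 + 0.2478·53 = 150.3667
  x_2 = 0.2443·63 + 0.2951·97 + 1.1028·58 + 0.2643·53 = 121.9917
  x_3 = 0.2275·63 + 0.3084·97 + 0.1945·58 + 1.3323·53 = 126.1435
Output multipliers (column sums of L):
  Mining: 1.6589
  Healthcare: 2.1522
  Energy: 1.4830
  Services: 1.9426

Healthcare (2.1522)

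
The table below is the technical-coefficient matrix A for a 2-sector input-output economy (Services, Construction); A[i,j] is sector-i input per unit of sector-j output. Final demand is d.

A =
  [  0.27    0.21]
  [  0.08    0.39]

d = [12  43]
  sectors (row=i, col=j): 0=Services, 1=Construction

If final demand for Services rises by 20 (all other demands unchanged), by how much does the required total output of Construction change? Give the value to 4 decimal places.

Form M = I − A:
  [  0.73   -0.21]
  [ -0.08    0.61]
Leontief inverse L = M⁻¹:
  [  1.4236    0.4901]
  [  0.1867    1.7036]
Total output x = L · d:
  x_0 = 1.4236·12 + 0.4901·43 = 38.1564
  x_1 = 0.1867·12 + 1.7036·43 = 75.4959
Δx_1 = L[1,0] · Δd_0 = 0.1867 · 20 = 3.7340

3.7340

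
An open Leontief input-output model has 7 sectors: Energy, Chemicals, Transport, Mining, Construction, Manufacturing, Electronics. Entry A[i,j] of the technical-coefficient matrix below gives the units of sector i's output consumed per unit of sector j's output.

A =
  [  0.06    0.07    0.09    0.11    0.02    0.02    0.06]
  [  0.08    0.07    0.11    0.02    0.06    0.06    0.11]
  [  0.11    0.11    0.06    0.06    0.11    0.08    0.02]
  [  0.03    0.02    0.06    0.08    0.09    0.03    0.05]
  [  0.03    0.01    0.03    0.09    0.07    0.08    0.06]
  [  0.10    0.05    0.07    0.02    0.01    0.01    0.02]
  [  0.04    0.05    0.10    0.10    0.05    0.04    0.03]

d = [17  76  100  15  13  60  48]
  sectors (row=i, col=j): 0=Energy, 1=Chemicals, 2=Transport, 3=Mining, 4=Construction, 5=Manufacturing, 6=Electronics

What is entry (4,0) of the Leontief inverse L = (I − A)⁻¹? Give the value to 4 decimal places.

Form M = I − A:
  [  0.94   -0.07   -0.09   -0.11   -0.02   -0.02   -0.06]
  [ -0.08    0.93   -0.11   -0.02   -0.06   -0.06   -0.11]
  [ -0.11   -0.11    0.94   -0.06   -0.11   -0.08   -0.02]
  [ -0.03   -0.02   -0.06    0.92   -0.09   -0.03   -0.05]
  [ -0.03   -0.01   -0.03   -0.09    0.93   -0.08   -0.06]
  [ -0.10   -0.05   -0.07   -0.02   -0.01    0.99   -0.02]
  [ -0.04   -0.05   -0.10   -0.10   -0.05   -0.04    0.97]
Leontief inverse L = M⁻¹:
  [  1.1082    0.1133    0.1466    0.1633    0.0702    0.0557    0.0983]
  [  0.1402    1.1236    0.1778    0.0828    0.1139    0.1032    0.1532]
  [  0.1714    0.1614    1.1292    0.1242    0.1649    0.1245    0.0714]
  [  0.0659    0.0500    0.1011    1.1252    0.1304    0.0604    0.0791]
  [  0.0663    0.0387    0.0720    0.1335    1.1065    0.1065    0.0875]
  [  0.1349    0.0828    0.1094    0.0566    0.0403    1.0335    0.0467]
  [  0.0864    0.0898    0.1503    0.1490    0.0979    0.0748    1.0648]
Total output x = L · d:
  x_0 = 1.1082·17 + 0.1133·76 + 0.1466·100 + 0.1633·15 + 0.0702·13 + 0.0557·60 + 0.0983·48 = 53.5365
  x_1 = 0.1402·17 + 1.1236·76 + 0.1778·100 + 0.0828·15 + 0.1139·13 + 0.1032·60 + 0.1532·48 = 121.8325
  x_2 = 0.1714·17 + 0.1614·76 + 1.1292·100 + 0.1242·15 + 0.1649·13 + 0.1245·60 + 0.0714·48 = 142.9997
  x_3 = 0.0659·17 + 0.0500·76 + 0.1011·100 + 1.1252·15 + 0.1304·13 + 0.0604·60 + 0.0791·48 = 41.0223
  x_4 = 0.0663·17 + 0.0387·76 + 0.0720·100 + 0.1335·15 + 1.1065·13 + 0.1065·60 + 0.0875·48 = 38.2416
  x_5 = 0.1349·17 + 0.0828·76 + 0.1094·100 + 0.0566·15 + 0.0403·13 + 1.0335·60 + 0.0467·48 = 85.1582
  x_6 = 0.0864·17 + 0.0898·76 + 0.1503·100 + 0.1490·15 + 0.0979·13 + 0.0748·60 + 1.0648·48 = 82.4265

L[4,0] = 0.0663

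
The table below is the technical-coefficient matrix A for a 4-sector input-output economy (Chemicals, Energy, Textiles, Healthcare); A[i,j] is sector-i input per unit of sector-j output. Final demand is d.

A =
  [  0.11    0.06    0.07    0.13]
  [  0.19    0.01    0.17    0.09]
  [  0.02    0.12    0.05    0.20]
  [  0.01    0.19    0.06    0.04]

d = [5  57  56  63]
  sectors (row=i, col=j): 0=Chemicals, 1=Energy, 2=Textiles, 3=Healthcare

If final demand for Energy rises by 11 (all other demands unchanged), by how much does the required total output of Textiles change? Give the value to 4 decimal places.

Form M = I − A:
  [  0.89   -0.06   -0.07   -0.13]
  [ -0.19    0.99   -0.17   -0.09]
  [ -0.02   -0.12    0.95   -0.20]
  [ -0.01   -0.19   -0.06    0.96]
Leontief inverse L = M⁻¹:
  [  1.1543    0.1213    0.1189    0.1925]
  [  0.2390    1.0864    0.2234    0.1808]
  [  0.0679    0.1878    1.1075    0.2575]
  [  0.0636    0.2280    0.1147    1.0955]
Total output x = L · d:
  x_0 = 1.1543·5 + 0.1213·57 + 0.1189·56 + 0.1925·63 = 31.4711
  x_1 = 0.2390·5 + 1.0864·57 + 0.2234·56 + 0.1808·63 = 87.0164
  x_2 = 0.0679·5 + 0.1878·57 + 1.1075·56 + 0.2575·63 = 89.2868
  x_3 = 0.0636·5 + 0.2280·57 + 0.1147·56 + 1.0955·63 = 88.7552
Δx_2 = L[2,1] · Δd_1 = 0.1878 · 11 = 2.0656

2.0656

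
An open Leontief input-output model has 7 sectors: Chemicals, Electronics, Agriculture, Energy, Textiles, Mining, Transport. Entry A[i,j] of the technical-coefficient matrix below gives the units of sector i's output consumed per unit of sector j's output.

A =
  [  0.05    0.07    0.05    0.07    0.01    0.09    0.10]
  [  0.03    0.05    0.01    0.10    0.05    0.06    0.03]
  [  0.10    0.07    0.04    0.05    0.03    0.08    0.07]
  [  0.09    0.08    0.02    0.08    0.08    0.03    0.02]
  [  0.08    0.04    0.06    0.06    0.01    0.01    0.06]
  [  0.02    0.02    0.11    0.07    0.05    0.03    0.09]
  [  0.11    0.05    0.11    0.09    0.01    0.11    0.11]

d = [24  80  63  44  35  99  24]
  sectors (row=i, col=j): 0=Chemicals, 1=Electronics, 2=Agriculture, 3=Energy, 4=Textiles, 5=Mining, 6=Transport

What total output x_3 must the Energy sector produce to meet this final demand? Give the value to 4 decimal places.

77.5788

Form M = I − A:
  [  0.95   -0.07   -0.05   -0.07   -0.01   -0.09   -0.10]
  [ -0.03    0.95   -0.01   -0.10   -0.05   -0.06   -0.03]
  [ -0.10   -0.07    0.96   -0.05   -0.03   -0.08   -0.07]
  [ -0.09   -0.08   -0.02    0.92   -0.08   -0.03   -0.02]
  [ -0.08   -0.04   -0.06   -0.06    0.99   -0.01   -0.06]
  [ -0.02   -0.02   -0.11   -0.07   -0.05    0.97   -0.09]
  [ -0.11   -0.05   -0.11   -0.09   -0.01   -0.11    0.89]
Leontief inverse L = M⁻¹:
  [  1.1029    0.1121    0.0975    0.1297    0.0388    0.1393    0.1550]
  [  0.0673    1.0809    0.0398    0.1426    0.0731    0.0888    0.0642]
  [  0.1500    0.1118    1.0855    0.1083    0.0566    0.1285    0.1252]
  [  0.1339    0.1181    0.0531    1.1309    0.1043    0.0672    0.0625]
  [  0.1209    0.0738    0.0905    0.1027    1.0295    0.0484    0.0998]
  [  0.0740    0.0597    0.1505    0.1204    0.0737    1.0741    0.1385]
  [  0.1827    0.1085    0.1734    0.1678    0.0471    0.1782    1.1864]
Total output x = L · d:
  x_0 = 1.1029·24 + 0.1121·80 + 0.0975·63 + 0.1297·44 + 0.0388·35 + 0.1393·99 + 0.1550·24 = 66.1494
  x_1 = 0.0673·24 + 1.0809·80 + 0.0398·63 + 0.1426·44 + 0.0731·35 + 0.0888·99 + 0.0642·24 = 109.7653
  x_2 = 0.1500·24 + 0.1118·80 + 1.0855·63 + 0.1083·44 + 0.0566·35 + 0.1285·99 + 0.1252·24 = 103.4063
  x_3 = 0.1339·24 + 0.1181·80 + 0.0531·63 + 1.1309·44 + 0.1043·35 + 0.0672·99 + 0.0625·24 = 77.5788
  x_4 = 0.1209·24 + 0.0738·80 + 0.0905·63 + 0.1027·44 + 1.0295·35 + 0.0484·99 + 0.0998·24 = 62.2483
  x_5 = 0.0740·24 + 0.0597·80 + 0.1505·63 + 0.1204·44 + 0.0737·35 + 1.0741·99 + 0.1385·24 = 133.5657
  x_6 = 0.1827·24 + 0.1085·80 + 0.1734·63 + 0.1678·44 + 0.0471·35 + 0.1782·99 + 1.1864·24 = 79.1418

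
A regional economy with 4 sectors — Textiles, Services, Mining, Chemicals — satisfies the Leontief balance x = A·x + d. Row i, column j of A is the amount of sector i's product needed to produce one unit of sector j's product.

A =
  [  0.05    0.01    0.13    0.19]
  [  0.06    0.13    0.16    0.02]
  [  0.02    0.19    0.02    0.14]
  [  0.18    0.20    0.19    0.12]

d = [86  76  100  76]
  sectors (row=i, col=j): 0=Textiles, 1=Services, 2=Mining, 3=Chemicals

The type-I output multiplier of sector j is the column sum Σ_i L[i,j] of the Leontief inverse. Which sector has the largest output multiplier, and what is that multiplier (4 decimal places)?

Form M = I − A:
  [  0.95   -0.01   -0.13   -0.19]
  [ -0.06    0.87   -0.16   -0.02]
  [ -0.02   -0.19    0.98   -0.14]
  [ -0.18   -0.20   -0.19    0.88]
Leontief inverse L = M⁻¹:
  [  1.1183    0.1259    0.2232    0.2798]
  [  0.0980    1.2201    0.2287    0.0853]
  [  0.0802    0.2914    1.1177    0.2018]
  [  0.2683    0.3660    0.3390    1.2565]
Total output x = L · d:
  x_0 = 1.1183·86 + 0.1259·76 + 0.2232·100 + 0.2798·76 = 149.3244
  x_1 = 0.0980·86 + 1.2201·76 + 0.2287·100 + 0.0853·76 = 130.5157
  x_2 = 0.0802·86 + 0.2914·76 + 1.1177·100 + 0.2018·76 = 156.1471
  x_3 = 0.2683·86 + 0.3660·76 + 0.3390·100 + 1.2565·76 = 180.2835
Output multipliers (column sums of L):
  Textiles: 1.5648
  Services: 2.0034
  Mining: 1.9086
  Chemicals: 1.8234

Services (2.0034)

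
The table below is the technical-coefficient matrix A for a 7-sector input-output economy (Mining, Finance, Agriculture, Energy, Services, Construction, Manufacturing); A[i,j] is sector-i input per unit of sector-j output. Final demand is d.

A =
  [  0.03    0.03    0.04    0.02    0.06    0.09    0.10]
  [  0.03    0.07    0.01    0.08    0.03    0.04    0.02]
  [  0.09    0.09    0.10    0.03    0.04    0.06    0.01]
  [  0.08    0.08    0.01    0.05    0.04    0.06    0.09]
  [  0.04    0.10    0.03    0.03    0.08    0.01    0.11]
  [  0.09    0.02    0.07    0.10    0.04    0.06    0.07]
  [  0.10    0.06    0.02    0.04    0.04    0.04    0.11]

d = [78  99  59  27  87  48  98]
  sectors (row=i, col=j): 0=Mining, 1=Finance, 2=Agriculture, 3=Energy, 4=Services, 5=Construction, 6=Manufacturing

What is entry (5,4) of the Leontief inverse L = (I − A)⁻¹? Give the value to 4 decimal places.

L[5,4] = 0.0750

Form M = I − A:
  [  0.97   -0.03   -0.04   -0.02   -0.06   -0.09   -0.10]
  [ -0.03    0.93   -0.01   -0.08   -0.03   -0.04   -0.02]
  [ -0.09   -0.09    0.90   -0.03   -0.04   -0.06   -0.01]
  [ -0.08   -0.08   -0.01    0.95   -0.04   -0.06   -0.09]
  [ -0.04   -0.10   -0.03   -0.03    0.92   -0.01   -0.11]
  [ -0.09   -0.02   -0.07   -0.10   -0.04    0.94   -0.07]
  [ -0.10   -0.06   -0.02   -0.04   -0.04   -0.04    0.89]
Leontief inverse L = M⁻¹:
  [  1.0734    0.0671    0.0647    0.0520    0.0890    0.1203    0.1486]
  [  0.0583    1.0987    0.0238    0.1050    0.0503    0.0634    0.0533]
  [  0.1318    0.1324    1.1303    0.0644    0.0714    0.0975    0.0535]
  [  0.1225    0.1192    0.0317    1.0845    0.0707    0.0949    0.1427]
  [  0.0799    0.1431    0.0494    0.0612    1.1103    0.0394    0.1593]
  [  0.1409    0.0658    0.0995    0.1353    0.0750    1.1014    0.1280]
  [  0.1429    0.0993    0.0424    0.0719    0.0714    0.0755    1.1644]
Total output x = L · d:
  x_0 = 1.0734·78 + 0.0671·99 + 0.0647·59 + 0.0520·27 + 0.0890·87 + 0.1203·48 + 0.1486·98 = 123.6668
  x_1 = 0.0583·78 + 1.0987·99 + 0.0238·59 + 0.1050·27 + 0.0503·87 + 0.0634·48 + 0.0533·98 = 130.1971
  x_2 = 0.1318·78 + 0.1324·99 + 1.1303·59 + 0.0644·27 + 0.0714·87 + 0.0975·48 + 0.0535·98 = 107.9534
  x_3 = 0.1225·78 + 0.1192·99 + 0.0317·59 + 1.0845·27 + 0.0707·87 + 0.0949·48 + 0.1427·98 = 77.1931
  x_4 = 0.0799·78 + 0.1431·99 + 0.0494·59 + 0.0612·27 + 1.1103·87 + 0.0394·48 + 0.1593·98 = 139.0675
  x_5 = 0.1409·78 + 0.0658·99 + 0.0995·59 + 0.1353·27 + 0.0750·87 + 1.1014·48 + 0.1280·98 = 98.9672
  x_6 = 0.1429·78 + 0.0993·99 + 0.0424·59 + 0.0719·27 + 0.0714·87 + 0.0755·48 + 1.1644·98 = 149.3783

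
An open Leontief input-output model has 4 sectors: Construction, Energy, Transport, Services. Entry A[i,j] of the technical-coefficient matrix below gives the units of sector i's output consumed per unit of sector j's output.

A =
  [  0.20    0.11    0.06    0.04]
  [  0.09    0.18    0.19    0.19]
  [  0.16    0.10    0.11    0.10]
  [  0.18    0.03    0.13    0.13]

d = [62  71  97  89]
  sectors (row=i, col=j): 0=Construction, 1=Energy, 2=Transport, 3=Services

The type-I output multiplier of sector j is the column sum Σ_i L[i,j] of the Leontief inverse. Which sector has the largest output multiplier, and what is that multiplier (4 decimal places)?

Construction (2.2660)

Form M = I − A:
  [  0.80   -0.11   -0.06   -0.04]
  [ -0.09    0.82   -0.19   -0.19]
  [ -0.16   -0.10    0.89   -0.10]
  [ -0.18   -0.03   -0.13    0.87]
Leontief inverse L = M⁻¹:
  [  1.3303    0.2013    0.1505    0.1224]
  [  0.2946    1.3142    0.3502    0.3408]
  [  0.3095    0.1969    1.2153    0.1969]
  [  0.3316    0.1164    0.2248    1.2159]
Total output x = L · d:
  x_0 = 1.3303·62 + 0.2013·71 + 0.1505·97 + 0.1224·89 = 122.2685
  x_1 = 0.2946·62 + 1.3142·71 + 0.3502·97 + 0.3408·89 = 175.8728
  x_2 = 0.3095·62 + 0.1969·71 + 1.2153·97 + 0.1969·89 = 168.5790
  x_3 = 0.3316·62 + 0.1164·71 + 0.2248·97 + 1.2159·89 = 158.8503
Output multipliers (column sums of L):
  Construction: 2.2660
  Energy: 1.8288
  Transport: 1.9408
  Services: 1.8761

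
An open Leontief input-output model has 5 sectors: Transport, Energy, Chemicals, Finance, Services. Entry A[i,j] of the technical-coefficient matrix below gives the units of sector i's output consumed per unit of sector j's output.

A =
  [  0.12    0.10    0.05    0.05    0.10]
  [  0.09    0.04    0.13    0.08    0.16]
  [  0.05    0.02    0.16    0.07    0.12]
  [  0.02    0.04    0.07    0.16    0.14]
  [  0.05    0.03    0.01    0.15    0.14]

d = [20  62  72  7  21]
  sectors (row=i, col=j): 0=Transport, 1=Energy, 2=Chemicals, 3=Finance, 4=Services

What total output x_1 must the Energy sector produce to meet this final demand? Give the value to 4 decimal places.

Form M = I − A:
  [  0.88   -0.10   -0.05   -0.05   -0.10]
  [ -0.09    0.96   -0.13   -0.08   -0.16]
  [ -0.05   -0.02    0.84   -0.07   -0.12]
  [ -0.02   -0.04   -0.07    0.84   -0.14]
  [ -0.05   -0.03   -0.01   -0.15    0.86]
Leontief inverse L = M⁻¹:
  [  1.1701    0.1354    0.1035    0.1262    0.1962]
  [  0.1405    1.0761    0.1928    0.1755    0.2720]
  [  0.0896    0.0476    1.2182    0.1495    0.2136]
  [  0.0560    0.0681    0.1212    1.2533    0.2401]
  [  0.0837    0.0578    0.0480    0.2338    1.2281]
Total output x = L · d:
  x_0 = 1.1701·20 + 0.1354·62 + 0.1035·72 + 0.1262·7 + 0.1962·21 = 44.2530
  x_1 = 0.1405·20 + 1.0761·62 + 0.1928·72 + 0.1755·7 + 0.2720·21 = 90.3485
  x_2 = 0.0896·20 + 0.0476·62 + 1.2182·72 + 0.1495·7 + 0.2136·21 = 97.9864
  x_3 = 0.0560·20 + 0.0681·62 + 0.1212·72 + 1.2533·7 + 0.2401·21 = 27.8790
  x_4 = 0.0837·20 + 0.0578·62 + 0.0480·72 + 0.2338·7 + 1.2281·21 = 36.1451

90.3485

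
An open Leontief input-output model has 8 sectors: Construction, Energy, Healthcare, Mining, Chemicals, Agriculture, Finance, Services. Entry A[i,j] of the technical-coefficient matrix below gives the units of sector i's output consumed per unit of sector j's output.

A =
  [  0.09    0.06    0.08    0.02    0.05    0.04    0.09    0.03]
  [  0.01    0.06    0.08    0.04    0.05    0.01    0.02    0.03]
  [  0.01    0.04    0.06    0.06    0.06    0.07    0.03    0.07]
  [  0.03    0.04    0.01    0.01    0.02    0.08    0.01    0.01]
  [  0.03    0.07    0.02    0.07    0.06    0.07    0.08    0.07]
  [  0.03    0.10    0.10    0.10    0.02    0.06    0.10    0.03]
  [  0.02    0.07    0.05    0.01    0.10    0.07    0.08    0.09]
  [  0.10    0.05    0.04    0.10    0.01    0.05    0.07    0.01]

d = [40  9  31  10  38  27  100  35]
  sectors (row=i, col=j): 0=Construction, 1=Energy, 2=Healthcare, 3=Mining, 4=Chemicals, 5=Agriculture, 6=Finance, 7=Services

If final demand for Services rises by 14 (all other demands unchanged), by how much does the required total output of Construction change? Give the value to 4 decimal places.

0.9583

Form M = I − A:
  [  0.91   -0.06   -0.08   -0.02   -0.05   -0.04   -0.09   -0.03]
  [ -0.01    0.94   -0.08   -0.04   -0.05   -0.01   -0.02   -0.03]
  [ -0.01   -0.04    0.94   -0.06   -0.06   -0.07   -0.03   -0.07]
  [ -0.03   -0.04   -0.01    0.99   -0.02   -0.08   -0.01   -0.01]
  [ -0.03   -0.07   -0.02   -0.07    0.94   -0.07   -0.08   -0.07]
  [ -0.03   -0.10   -0.10   -0.10   -0.02    0.94   -0.10   -0.03]
  [ -0.02   -0.07   -0.05   -0.01   -0.10   -0.07    0.92   -0.09]
  [ -0.10   -0.05   -0.04   -0.10   -0.01   -0.05   -0.07    0.99]
Leontief inverse L = M⁻¹:
  [  1.1198    0.1091    0.1264    0.0580    0.0920    0.0840    0.1390    0.0684]
  [  0.0257    1.0884    0.1057    0.0656    0.0735    0.0377    0.0448    0.0523]
  [  0.0350    0.0817    1.0962    0.0984    0.0890    0.1093    0.0691    0.0979]
  [  0.0430    0.0651    0.0344    1.0311    0.0359    0.0993    0.0337    0.0247]
  [  0.0598    0.1201    0.0632    0.1108    1.0969    0.1146    0.1275    0.1037]
  [  0.0576    0.1536    0.1498    0.1417    0.0638    1.1105    0.1470    0.0700]
  [  0.0520    0.1242    0.0969    0.0583    0.1413    0.1175    1.1334    0.1294]
  [  0.1274    0.0936    0.0809    0.1297    0.0445    0.0904    0.1114    1.0398]
Total output x = L · d:
  x_0 = 1.1198·40 + 0.1091·9 + 0.1264·31 + 0.0580·10 + 0.0920·38 + 0.0840·27 + 0.1390·100 + 0.0684·35 = 72.3304
  x_1 = 0.0257·40 + 1.0884·9 + 0.1057·31 + 0.0656·10 + 0.0735·38 + 0.0377·27 + 0.0448·100 + 0.0523·35 = 24.8802
  x_2 = 0.0350·40 + 0.0817·9 + 1.0962·31 + 0.0984·10 + 0.0890·38 + 0.1093·27 + 0.0691·100 + 0.0979·35 = 53.7699
  x_3 = 0.0430·40 + 0.0651·9 + 0.0344·31 + 1.0311·10 + 0.0359·38 + 0.0993·27 + 0.0337·100 + 0.0247·35 = 21.9668
  x_4 = 0.0598·40 + 0.1201·9 + 0.0632·31 + 0.1108·10 + 1.0969·38 + 0.1146·27 + 0.1275·100 + 0.1037·35 = 67.6918
  x_5 = 0.0576·40 + 0.1536·9 + 0.1498·31 + 0.1417·10 + 0.0638·38 + 1.1105·27 + 0.1470·100 + 0.0700·35 = 59.3059
  x_6 = 0.0520·40 + 0.1242·9 + 0.0969·31 + 0.0583·10 + 0.1413·38 + 0.1175·27 + 1.1334·100 + 0.1294·35 = 133.1994
  x_7 = 0.1274·40 + 0.0936·9 + 0.0809·31 + 0.1297·10 + 0.0445·38 + 0.0904·27 + 0.1114·100 + 1.0398·35 = 61.4047
Δx_0 = L[0,7] · Δd_7 = 0.0684 · 14 = 0.9583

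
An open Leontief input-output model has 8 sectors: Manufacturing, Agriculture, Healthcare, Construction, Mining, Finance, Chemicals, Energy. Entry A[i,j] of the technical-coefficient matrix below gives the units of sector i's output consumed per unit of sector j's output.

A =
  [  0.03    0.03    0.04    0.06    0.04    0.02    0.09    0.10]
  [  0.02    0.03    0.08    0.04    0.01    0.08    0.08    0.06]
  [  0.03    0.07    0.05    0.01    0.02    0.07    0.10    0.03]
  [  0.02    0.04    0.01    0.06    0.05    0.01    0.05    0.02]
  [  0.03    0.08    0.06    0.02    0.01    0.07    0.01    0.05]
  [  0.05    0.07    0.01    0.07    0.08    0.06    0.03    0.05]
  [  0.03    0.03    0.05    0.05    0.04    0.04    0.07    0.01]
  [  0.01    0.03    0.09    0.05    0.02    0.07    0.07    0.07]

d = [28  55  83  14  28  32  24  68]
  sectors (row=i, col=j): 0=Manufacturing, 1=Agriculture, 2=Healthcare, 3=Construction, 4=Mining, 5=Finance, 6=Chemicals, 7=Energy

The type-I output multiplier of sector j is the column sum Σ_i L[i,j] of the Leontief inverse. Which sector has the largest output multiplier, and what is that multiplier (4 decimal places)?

Chemicals (1.7902)

Form M = I − A:
  [  0.97   -0.03   -0.04   -0.06   -0.04   -0.02   -0.09   -0.10]
  [ -0.02    0.97   -0.08   -0.04   -0.01   -0.08   -0.08   -0.06]
  [ -0.03   -0.07    0.95   -0.01   -0.02   -0.07   -0.10   -0.03]
  [ -0.02   -0.04   -0.01    0.94   -0.05   -0.01   -0.05   -0.02]
  [ -0.03   -0.08   -0.06   -0.02    0.99   -0.07   -0.01   -0.05]
  [ -0.05   -0.07   -0.01   -0.07   -0.08    0.94   -0.03   -0.05]
  [ -0.03   -0.03   -0.05   -0.05   -0.04   -0.04    0.93   -0.01]
  [ -0.01   -0.03   -0.09   -0.05   -0.02   -0.07   -0.07    0.93]
Leontief inverse L = M⁻¹:
  [  1.0462    0.0582    0.0733    0.0891    0.0610    0.0533    0.1309    0.1281]
  [  0.0382    1.0603    0.1096    0.0690    0.0338    0.1141    0.1210    0.0868]
  [  0.0477    0.0979    1.0797    0.0377    0.0417    0.1034    0.1392    0.0564]
  [  0.0305    0.0583    0.0292    1.0780    0.0630    0.0298    0.0735    0.0369]
  [  0.0450    0.1054    0.0869    0.0442    1.0285    0.1011    0.0452    0.0766]
  [  0.0680    0.1014    0.0419    0.1008    0.1026    1.0948    0.0678    0.0825]
  [  0.0443    0.0540    0.0724    0.0722    0.0578    0.0651    1.1009    0.0306]
  [  0.0282    0.0614    0.1208    0.0788    0.0434    0.1053    0.1117    1.0970]
Total output x = L · d:
  x_0 = 1.0462·28 + 0.0582·55 + 0.0733·83 + 0.0891·14 + 0.0610·28 + 0.0533·32 + 0.1309·24 + 0.1281·68 = 55.0966
  x_1 = 0.0382·28 + 1.0603·55 + 0.1096·83 + 0.0690·14 + 0.0338·28 + 0.1141·32 + 0.1210·24 + 0.0868·68 = 82.8480
  x_2 = 0.0477·28 + 0.0979·55 + 1.0797·83 + 0.0377·14 + 0.0417·28 + 0.1034·32 + 0.1392·24 + 0.0564·68 = 108.5114
  x_3 = 0.0305·28 + 0.0583·55 + 0.0292·83 + 1.0780·14 + 0.0630·28 + 0.0298·32 + 0.0735·24 + 0.0369·68 = 28.5655
  x_4 = 0.0450·28 + 0.1054·55 + 0.0869·83 + 0.0442·14 + 1.0285·28 + 0.1011·32 + 0.0452·24 + 0.0766·68 = 53.2128
  x_5 = 0.0680·28 + 0.1014·55 + 0.0419·83 + 0.1008·14 + 0.1026·28 + 1.0948·32 + 0.0678·24 + 0.0825·68 = 57.5075
  x_6 = 0.0443·28 + 0.0540·55 + 0.0724·83 + 0.0722·14 + 0.0578·28 + 0.0651·32 + 1.1009·24 + 0.0306·68 = 43.4329
  x_7 = 0.0282·28 + 0.0614·55 + 0.1208·83 + 0.0788·14 + 0.0434·28 + 0.1053·32 + 0.1117·24 + 1.0970·68 = 97.1621
Output multipliers (column sums of L):
  Manufacturing: 1.3481
  Agriculture: 1.5969
  Healthcare: 1.6137
  Construction: 1.5697
  Mining: 1.4318
  Finance: 1.6669
  Chemicals: 1.7902
  Energy: 1.5949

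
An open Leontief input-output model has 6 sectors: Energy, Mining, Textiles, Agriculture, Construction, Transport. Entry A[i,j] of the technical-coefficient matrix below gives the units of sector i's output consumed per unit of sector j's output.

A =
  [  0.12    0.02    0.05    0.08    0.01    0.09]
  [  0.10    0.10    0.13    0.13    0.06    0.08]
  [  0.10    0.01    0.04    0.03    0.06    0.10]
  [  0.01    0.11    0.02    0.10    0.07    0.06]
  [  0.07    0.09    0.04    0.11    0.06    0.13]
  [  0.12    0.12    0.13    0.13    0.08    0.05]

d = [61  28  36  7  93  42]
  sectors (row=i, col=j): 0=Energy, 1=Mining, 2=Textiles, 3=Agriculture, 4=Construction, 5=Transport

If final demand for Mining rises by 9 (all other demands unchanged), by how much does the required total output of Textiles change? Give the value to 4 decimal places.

Form M = I − A:
  [  0.88   -0.02   -0.05   -0.08   -0.01   -0.09]
  [ -0.10    0.90   -0.13   -0.13   -0.06   -0.08]
  [ -0.10   -0.01    0.96   -0.03   -0.06   -0.10]
  [ -0.01   -0.11   -0.02    0.90   -0.07   -0.06]
  [ -0.07   -0.09   -0.04   -0.11    0.94   -0.13]
  [ -0.12   -0.12   -0.13   -0.13   -0.08    0.95]
Leontief inverse L = M⁻¹:
  [  1.1797    0.0685    0.0950    0.1442    0.0459    0.1429]
  [  0.1930    1.1813    0.2031    0.2342    0.1224    0.1707]
  [  0.1590    0.0566    1.0841    0.0920    0.0944    0.1527]
  [  0.0664    0.1731    0.0722    1.1754    0.1140    0.1183]
  [  0.1509    0.1690    0.1095    0.2076    1.1162    0.2059]
  [  0.2169    0.2035    0.2051    0.2387    0.1438    1.1467]
Total output x = L · d:
  x_0 = 1.1797·61 + 0.0685·28 + 0.0950·36 + 0.1442·7 + 0.0459·93 + 0.1429·42 = 88.5818
  x_1 = 0.1930·61 + 1.1813·28 + 0.2031·36 + 0.2342·7 + 0.1224·93 + 0.1707·42 = 72.3482
  x_2 = 0.1590·61 + 0.0566·28 + 1.0841·36 + 0.0920·7 + 0.0944·93 + 0.1527·42 = 66.1450
  x_3 = 0.0664·61 + 0.1731·28 + 0.0722·36 + 1.1754·7 + 0.1140·93 + 0.1183·42 = 35.2922
  x_4 = 0.1509·61 + 0.1690·28 + 0.1095·36 + 0.2076·7 + 1.1162·93 + 0.2059·42 = 131.7843
  x_5 = 0.2169·61 + 0.2035·28 + 0.2051·36 + 0.2387·7 + 0.1438·93 + 1.1467·42 = 89.5170
Δx_2 = L[2,1] · Δd_1 = 0.0566 · 9 = 0.5096

0.5096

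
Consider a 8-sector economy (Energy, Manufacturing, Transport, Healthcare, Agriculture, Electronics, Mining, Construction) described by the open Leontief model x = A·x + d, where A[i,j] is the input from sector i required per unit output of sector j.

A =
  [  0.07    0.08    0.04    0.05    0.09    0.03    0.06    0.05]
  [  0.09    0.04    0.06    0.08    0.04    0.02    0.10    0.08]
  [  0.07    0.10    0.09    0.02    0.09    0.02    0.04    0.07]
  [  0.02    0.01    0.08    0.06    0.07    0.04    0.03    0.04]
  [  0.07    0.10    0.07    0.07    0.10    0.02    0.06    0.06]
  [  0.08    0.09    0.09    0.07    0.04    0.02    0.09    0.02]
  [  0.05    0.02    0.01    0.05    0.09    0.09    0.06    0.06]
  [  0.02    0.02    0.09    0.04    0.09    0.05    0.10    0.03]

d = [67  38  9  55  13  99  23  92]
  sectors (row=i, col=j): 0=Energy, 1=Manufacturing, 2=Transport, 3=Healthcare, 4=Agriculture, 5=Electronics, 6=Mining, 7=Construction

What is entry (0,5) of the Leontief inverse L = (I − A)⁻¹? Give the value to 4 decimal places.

L[0,5] = 0.0624

Form M = I − A:
  [  0.93   -0.08   -0.04   -0.05   -0.09   -0.03   -0.06   -0.05]
  [ -0.09    0.96   -0.06   -0.08   -0.04   -0.02   -0.10   -0.08]
  [ -0.07   -0.10    0.91   -0.02   -0.09   -0.02   -0.04   -0.07]
  [ -0.02   -0.01   -0.08    0.94   -0.07   -0.04   -0.03   -0.04]
  [ -0.07   -0.10   -0.07   -0.07    0.90   -0.02   -0.06   -0.06]
  [ -0.08   -0.09   -0.09   -0.07   -0.04    0.98   -0.09   -0.02]
  [ -0.05   -0.02   -0.01   -0.05   -0.09   -0.09    0.94   -0.06]
  [ -0.02   -0.02   -0.09   -0.04   -0.09   -0.05   -0.10    0.97]
Leontief inverse L = M⁻¹:
  [  1.1234    0.1318    0.0964    0.1002    0.1602    0.0624    0.1197    0.0985]
  [  0.1425    1.0909    0.1189    0.1300    0.1164    0.0582    0.1612    0.1296]
  [  0.1291    0.1586    1.1528    0.0721    0.1661    0.0530    0.1053    0.1238]
  [  0.0581    0.0512    0.1261    1.0948    0.1233    0.0630    0.0713    0.0748]
  [  0.1320    0.1603    0.1372    0.1277    1.1823    0.0573    0.1288    0.1175]
  [  0.1366    0.1434    0.1480    0.1207    0.1134    1.0553    0.1501    0.0726]
  [  0.0974    0.0683    0.0631    0.0963    0.1534    0.1202    1.1150    0.1001]
  [  0.0698    0.0713    0.1435    0.0846    0.1576    0.0821    0.1531    1.0752]
Total output x = L · d:
  x_0 = 1.1234·67 + 0.1318·38 + 0.0964·9 + 0.1002·55 + 0.1602·13 + 0.0624·99 + 0.1197·23 + 0.0985·92 = 106.7293
  x_1 = 0.1425·67 + 1.0909·38 + 0.1189·9 + 0.1300·55 + 0.1164·13 + 0.0582·99 + 0.1612·23 + 0.1296·92 = 82.1309
  x_2 = 0.1291·67 + 0.1586·38 + 1.1528·9 + 0.0721·55 + 0.1661·13 + 0.0530·99 + 0.1053·23 + 0.1238·92 = 50.2350
  x_3 = 0.0581·67 + 0.0512·38 + 0.1261·9 + 1.0948·55 + 0.1233·13 + 0.0630·99 + 0.0713·23 + 0.0748·92 = 83.5433
  x_4 = 0.1320·67 + 0.1603·38 + 0.1372·9 + 0.1277·55 + 1.1823·13 + 0.0573·99 + 0.1288·23 + 0.1175·92 = 58.0029
  x_5 = 0.1366·67 + 0.1434·38 + 0.1480·9 + 0.1207·55 + 0.1134·13 + 1.0553·99 + 0.1501·23 + 0.0726·92 = 138.6477
  x_6 = 0.0974·67 + 0.0683·38 + 0.0631·9 + 0.0963·55 + 0.1534·13 + 0.1202·99 + 1.1150·23 + 0.1001·92 = 63.7381
  x_7 = 0.0698·67 + 0.0713·38 + 0.1435·9 + 0.0846·55 + 0.1576·13 + 0.0821·99 + 0.1531·23 + 1.0752·92 = 125.9449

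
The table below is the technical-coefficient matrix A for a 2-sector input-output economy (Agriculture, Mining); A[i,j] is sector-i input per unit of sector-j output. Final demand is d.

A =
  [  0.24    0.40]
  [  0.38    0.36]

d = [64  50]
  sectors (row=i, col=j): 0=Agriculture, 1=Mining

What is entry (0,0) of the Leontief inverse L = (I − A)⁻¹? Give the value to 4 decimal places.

L[0,0] = 1.9139

Form M = I − A:
  [  0.76   -0.40]
  [ -0.38    0.64]
Leontief inverse L = M⁻¹:
  [  1.9139    1.1962]
  [  1.1364    2.2727]
Total output x = L · d:
  x_0 = 1.9139·64 + 1.1962·50 = 182.2967
  x_1 = 1.1364·64 + 2.2727·50 = 186.3636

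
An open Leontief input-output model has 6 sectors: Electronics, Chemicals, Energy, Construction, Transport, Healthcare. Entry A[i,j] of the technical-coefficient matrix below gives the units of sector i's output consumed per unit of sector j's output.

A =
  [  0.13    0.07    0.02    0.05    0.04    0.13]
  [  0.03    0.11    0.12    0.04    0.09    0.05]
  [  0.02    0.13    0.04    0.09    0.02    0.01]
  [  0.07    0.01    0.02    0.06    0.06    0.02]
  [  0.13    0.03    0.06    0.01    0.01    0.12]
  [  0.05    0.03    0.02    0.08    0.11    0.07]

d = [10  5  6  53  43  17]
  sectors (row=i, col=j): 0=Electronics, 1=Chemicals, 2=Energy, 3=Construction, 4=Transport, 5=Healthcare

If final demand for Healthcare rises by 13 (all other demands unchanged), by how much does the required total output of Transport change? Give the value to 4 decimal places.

2.1405

Form M = I − A:
  [  0.87   -0.07   -0.02   -0.05   -0.04   -0.13]
  [ -0.03    0.89   -0.12   -0.04   -0.09   -0.05]
  [ -0.02   -0.13    0.96   -0.09   -0.02   -0.01]
  [ -0.07   -0.01   -0.02    0.94   -0.06   -0.02]
  [ -0.13   -0.03   -0.06   -0.01    0.99   -0.12]
  [ -0.05   -0.03   -0.02   -0.08   -0.11    0.93]
Leontief inverse L = M⁻¹:
  [  1.1849    0.1105    0.0495    0.0891    0.0849    0.1850]
  [  0.0742    1.1608    0.1581    0.0777    0.1267    0.0925]
  [  0.0490    0.1643    1.0695    0.1156    0.0495    0.0361]
  [  0.1032    0.0296    0.0343    1.0789    0.0785    0.0497]
  [  0.1736    0.0669    0.0817    0.0450    1.0459    0.1647]
  [  0.0966    0.0574    0.0434    0.1079    0.1402    1.1127]
Total output x = L · d:
  x_0 = 1.1849·10 + 0.1105·5 + 0.0495·6 + 0.0891·53 + 0.0849·43 + 0.1850·17 = 24.2152
  x_1 = 0.0742·10 + 1.1608·5 + 0.1581·6 + 0.0777·53 + 0.1267·43 + 0.0925·17 = 18.6328
  x_2 = 0.0490·10 + 0.1643·5 + 1.0695·6 + 0.1156·53 + 0.0495·43 + 0.0361·17 = 16.5975
  x_3 = 0.1032·10 + 0.0296·5 + 0.0343·6 + 1.0789·53 + 0.0785·43 + 0.0497·17 = 62.7872
  x_4 = 0.1736·10 + 0.0669·5 + 0.0817·6 + 0.0450·53 + 1.0459·43 + 0.1647·17 = 52.7190
  x_5 = 0.0966·10 + 0.0574·5 + 0.0434·6 + 0.1079·53 + 0.1402·43 + 1.1127·17 = 32.1761
Δx_4 = L[4,5] · Δd_5 = 0.1647 · 13 = 2.1405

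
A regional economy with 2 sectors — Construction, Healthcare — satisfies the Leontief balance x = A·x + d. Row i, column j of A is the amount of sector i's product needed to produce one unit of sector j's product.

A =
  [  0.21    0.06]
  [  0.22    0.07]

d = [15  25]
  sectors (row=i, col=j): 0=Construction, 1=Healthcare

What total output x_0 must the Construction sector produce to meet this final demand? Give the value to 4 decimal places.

Form M = I − A:
  [  0.79   -0.06]
  [ -0.22    0.93]
Leontief inverse L = M⁻¹:
  [  1.2890    0.0832]
  [  0.3049    1.0949]
Total output x = L · d:
  x_0 = 1.2890·15 + 0.0832·25 = 21.4137
  x_1 = 0.3049·15 + 1.0949·25 = 31.9473

21.4137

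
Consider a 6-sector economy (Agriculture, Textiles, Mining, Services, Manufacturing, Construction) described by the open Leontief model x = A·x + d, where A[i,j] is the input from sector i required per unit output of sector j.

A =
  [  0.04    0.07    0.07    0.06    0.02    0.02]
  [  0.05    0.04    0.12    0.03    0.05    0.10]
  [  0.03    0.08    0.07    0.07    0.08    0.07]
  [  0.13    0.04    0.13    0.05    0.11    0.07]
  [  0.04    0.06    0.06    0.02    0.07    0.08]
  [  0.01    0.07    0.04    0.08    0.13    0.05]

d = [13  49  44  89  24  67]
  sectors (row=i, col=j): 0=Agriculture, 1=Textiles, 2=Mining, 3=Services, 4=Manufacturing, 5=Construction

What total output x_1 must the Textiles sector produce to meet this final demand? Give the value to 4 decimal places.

78.9595

Form M = I − A:
  [  0.96   -0.07   -0.07   -0.06   -0.02   -0.02]
  [ -0.05    0.96   -0.12   -0.03   -0.05   -0.10]
  [ -0.03   -0.08    0.93   -0.07   -0.08   -0.07]
  [ -0.13   -0.04   -0.13    0.95   -0.11   -0.07]
  [ -0.04   -0.06   -0.06   -0.02    0.93   -0.08]
  [ -0.01   -0.07   -0.04   -0.08   -0.13    0.95]
Leontief inverse L = M⁻¹:
  [  1.0644    0.0975    0.1102    0.0839    0.0547    0.0516]
  [  0.0760    1.0805    0.1669    0.0652    0.1015    0.1410]
  [  0.0620    0.1191    1.1232    0.1029    0.1327    0.1154]
  [  0.1676    0.0937    0.1941    1.0944    0.1720    0.1228]
  [  0.0619    0.0927    0.1000    0.0473    1.1119    0.1156]
  [  0.0420    0.1062    0.0908    0.1087    0.1803    1.0946]
Total output x = L · d:
  x_0 = 1.0644·13 + 0.0975·49 + 0.1102·44 + 0.0839·89 + 0.0547·24 + 0.0516·67 = 35.6983
  x_1 = 0.0760·13 + 1.0805·49 + 0.1669·44 + 0.0652·89 + 0.1015·24 + 0.1410·67 = 78.9595
  x_2 = 0.0620·13 + 0.1191·49 + 1.1232·44 + 0.1029·89 + 0.1327·24 + 0.1154·67 = 76.1390
  x_3 = 0.1676·13 + 0.0937·49 + 0.1941·44 + 1.0944·89 + 0.1720·24 + 0.1228·67 = 125.0690
  x_4 = 0.0619·13 + 0.0927·49 + 0.1000·44 + 0.0473·89 + 1.1119·24 + 0.1156·67 = 48.3888
  x_5 = 0.0420·13 + 0.1062·49 + 0.0908·44 + 0.1087·89 + 0.1803·24 + 1.0946·67 = 97.0798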